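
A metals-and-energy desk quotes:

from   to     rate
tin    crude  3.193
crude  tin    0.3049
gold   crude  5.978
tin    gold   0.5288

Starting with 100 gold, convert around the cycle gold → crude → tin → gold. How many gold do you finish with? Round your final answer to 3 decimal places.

100 gold × 5.978 = 597.8 crude
597.8 crude × 0.3049 = 182.26922 tin
182.26922 tin × 0.5288 = 96.383963536 gold

96.384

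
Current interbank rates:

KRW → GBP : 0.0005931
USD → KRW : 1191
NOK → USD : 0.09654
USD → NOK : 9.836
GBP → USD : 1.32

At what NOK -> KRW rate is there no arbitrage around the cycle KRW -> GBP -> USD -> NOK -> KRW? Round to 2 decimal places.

129.86

Known legs of the cycle: 0.0005931 × 1.32 × 9.836 = 0.007700525712
For no arbitrage the full-cycle product must be 1, so the missing rate is 1 / 0.007700525712 ≈ 129.8613.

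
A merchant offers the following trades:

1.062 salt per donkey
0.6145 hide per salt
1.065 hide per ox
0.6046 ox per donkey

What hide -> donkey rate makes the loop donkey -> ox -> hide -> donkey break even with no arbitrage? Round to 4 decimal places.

Known legs of the cycle: 0.6046 × 1.065 = 0.643899
For no arbitrage the full-cycle product must be 1, so the missing rate is 1 / 0.643899 ≈ 1.553039.

1.5530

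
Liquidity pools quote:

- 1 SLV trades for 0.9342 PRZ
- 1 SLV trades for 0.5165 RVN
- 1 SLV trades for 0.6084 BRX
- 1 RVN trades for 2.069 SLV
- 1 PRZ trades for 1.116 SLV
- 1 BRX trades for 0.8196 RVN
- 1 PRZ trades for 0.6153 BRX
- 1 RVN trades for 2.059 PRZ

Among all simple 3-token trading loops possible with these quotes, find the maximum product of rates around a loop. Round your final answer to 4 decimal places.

SLV→RVN→PRZ→SLV: 0.5165 × 2.059 × 1.116 = 1.18684
BRX→RVN→PRZ→BRX: 0.8196 × 2.059 × 0.6153 = 1.03835
BRX→RVN→SLV→BRX: 0.8196 × 2.069 × 0.6084 = 1.03170
Maximum is SLV→RVN→PRZ→SLV at 1.1868; arbitrage exists.

1.1868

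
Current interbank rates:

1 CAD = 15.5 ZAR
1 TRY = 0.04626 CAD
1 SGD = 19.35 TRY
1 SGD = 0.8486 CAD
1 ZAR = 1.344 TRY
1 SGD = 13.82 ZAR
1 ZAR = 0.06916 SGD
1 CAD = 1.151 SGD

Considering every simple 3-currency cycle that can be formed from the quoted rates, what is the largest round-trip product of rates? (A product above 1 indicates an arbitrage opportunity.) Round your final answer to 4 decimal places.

TRY→CAD→SGD→TRY: 0.04626 × 1.151 × 19.35 = 1.03030
TRY→CAD→ZAR→TRY: 0.04626 × 15.5 × 1.344 = 0.96369
CAD→ZAR→SGD→CAD: 15.5 × 0.06916 × 0.8486 = 0.90968
Maximum is TRY→CAD→SGD→TRY at 1.0303; arbitrage exists.

1.0303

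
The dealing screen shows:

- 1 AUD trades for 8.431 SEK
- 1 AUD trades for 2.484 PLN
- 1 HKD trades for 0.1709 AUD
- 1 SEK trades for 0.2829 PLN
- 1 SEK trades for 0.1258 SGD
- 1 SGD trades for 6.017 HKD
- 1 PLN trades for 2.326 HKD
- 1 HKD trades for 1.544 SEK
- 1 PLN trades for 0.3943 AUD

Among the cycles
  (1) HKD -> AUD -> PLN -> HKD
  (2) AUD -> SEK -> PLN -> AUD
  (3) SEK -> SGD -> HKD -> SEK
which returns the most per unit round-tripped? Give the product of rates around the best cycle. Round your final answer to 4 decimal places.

(1) 0.1709 × 2.484 × 2.326 = 0.98742
(2) 8.431 × 0.2829 × 0.3943 = 0.94046
(3) 0.1258 × 6.017 × 1.544 = 1.16871
Highest is cycle (3) at 1.1687 (>1, arbitrage).

1.1687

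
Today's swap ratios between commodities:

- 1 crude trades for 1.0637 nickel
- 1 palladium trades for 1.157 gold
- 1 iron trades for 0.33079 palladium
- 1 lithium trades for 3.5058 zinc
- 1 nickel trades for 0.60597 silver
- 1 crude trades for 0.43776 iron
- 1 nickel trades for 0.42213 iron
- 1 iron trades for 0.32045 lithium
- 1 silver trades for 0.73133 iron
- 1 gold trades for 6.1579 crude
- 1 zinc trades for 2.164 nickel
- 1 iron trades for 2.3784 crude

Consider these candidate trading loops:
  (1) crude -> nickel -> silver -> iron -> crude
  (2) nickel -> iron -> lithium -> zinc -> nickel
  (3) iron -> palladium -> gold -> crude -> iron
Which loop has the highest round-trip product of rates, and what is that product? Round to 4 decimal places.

(1) 1.0637 × 0.60597 × 0.73133 × 2.3784 = 1.12116
(2) 0.42213 × 0.32045 × 3.5058 × 2.164 = 1.02624
(3) 0.33079 × 1.157 × 6.1579 × 0.43776 = 1.03170
Highest is cycle (1) at 1.1212 (>1, arbitrage).

1.1212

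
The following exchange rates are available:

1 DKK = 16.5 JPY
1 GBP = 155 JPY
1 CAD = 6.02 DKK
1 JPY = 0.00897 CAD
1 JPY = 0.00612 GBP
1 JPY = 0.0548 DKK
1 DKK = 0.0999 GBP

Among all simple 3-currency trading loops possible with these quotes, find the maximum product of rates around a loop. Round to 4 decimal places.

0.8910

DKK→JPY→CAD→DKK: 16.5 × 0.00897 × 6.02 = 0.89099
DKK→GBP→JPY→DKK: 0.0999 × 155 × 0.0548 = 0.84855
Maximum is DKK→JPY→CAD→DKK at 0.8910; no arbitrage — every cycle loses value.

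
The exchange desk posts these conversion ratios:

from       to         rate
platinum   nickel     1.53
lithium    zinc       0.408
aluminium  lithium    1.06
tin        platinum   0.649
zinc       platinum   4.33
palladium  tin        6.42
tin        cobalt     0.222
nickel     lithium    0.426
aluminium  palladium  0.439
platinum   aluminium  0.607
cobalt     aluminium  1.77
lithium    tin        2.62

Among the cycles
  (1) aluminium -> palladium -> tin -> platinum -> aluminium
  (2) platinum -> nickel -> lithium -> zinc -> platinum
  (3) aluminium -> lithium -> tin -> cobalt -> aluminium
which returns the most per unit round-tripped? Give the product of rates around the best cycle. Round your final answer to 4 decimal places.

1.1515

(1) 0.439 × 6.42 × 0.649 × 0.607 = 1.11028
(2) 1.53 × 0.426 × 0.408 × 4.33 = 1.15146
(3) 1.06 × 2.62 × 0.222 × 1.77 = 1.09127
Highest is cycle (2) at 1.1515 (>1, arbitrage).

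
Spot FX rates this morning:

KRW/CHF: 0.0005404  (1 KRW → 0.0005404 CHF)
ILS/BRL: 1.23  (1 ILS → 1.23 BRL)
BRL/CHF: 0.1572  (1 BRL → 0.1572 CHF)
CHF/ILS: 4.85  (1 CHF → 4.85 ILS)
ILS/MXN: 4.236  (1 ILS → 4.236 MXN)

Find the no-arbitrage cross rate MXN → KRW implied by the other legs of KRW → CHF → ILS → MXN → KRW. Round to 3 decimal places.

90.071

Known legs of the cycle: 0.0005404 × 4.85 × 4.236 = 0.01110230184
For no arbitrage the full-cycle product must be 1, so the missing rate is 1 / 0.01110230184 ≈ 90.07141.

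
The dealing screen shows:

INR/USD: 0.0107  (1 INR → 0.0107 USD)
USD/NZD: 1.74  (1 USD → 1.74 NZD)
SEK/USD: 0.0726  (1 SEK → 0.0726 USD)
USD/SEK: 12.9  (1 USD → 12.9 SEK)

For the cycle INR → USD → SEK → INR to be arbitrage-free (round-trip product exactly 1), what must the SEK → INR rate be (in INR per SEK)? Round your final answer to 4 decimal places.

Known legs of the cycle: 0.0107 × 12.9 = 0.13803
For no arbitrage the full-cycle product must be 1, so the missing rate is 1 / 0.13803 ≈ 7.244802.

7.2448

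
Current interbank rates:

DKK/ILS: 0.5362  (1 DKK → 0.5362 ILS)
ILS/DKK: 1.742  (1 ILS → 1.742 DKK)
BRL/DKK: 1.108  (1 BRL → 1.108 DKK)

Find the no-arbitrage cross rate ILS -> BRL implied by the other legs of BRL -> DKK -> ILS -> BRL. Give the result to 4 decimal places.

Known legs of the cycle: 1.108 × 0.5362 = 0.5941096
For no arbitrage the full-cycle product must be 1, so the missing rate is 1 / 0.5941096 ≈ 1.683191.

1.6832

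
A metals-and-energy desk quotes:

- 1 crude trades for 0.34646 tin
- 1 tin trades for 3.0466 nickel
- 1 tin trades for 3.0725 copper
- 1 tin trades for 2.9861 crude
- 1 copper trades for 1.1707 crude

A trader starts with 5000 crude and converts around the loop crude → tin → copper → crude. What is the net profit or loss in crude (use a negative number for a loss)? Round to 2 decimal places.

5000 crude × 0.34646 = 1732.3 tin
1732.3 tin × 3.0725 = 5322.49175 copper
5322.49175 copper × 1.1707 = 6231.041091725 crude
Net change: 6231.041091725 − 5000 = 1231.041091725 crude

1231.04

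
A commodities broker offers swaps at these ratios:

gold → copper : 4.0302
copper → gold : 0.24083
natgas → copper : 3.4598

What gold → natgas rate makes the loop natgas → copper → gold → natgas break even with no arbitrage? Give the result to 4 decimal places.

1.2002

Known legs of the cycle: 3.4598 × 0.24083 = 0.833223634
For no arbitrage the full-cycle product must be 1, so the missing rate is 1 / 0.833223634 ≈ 1.200158.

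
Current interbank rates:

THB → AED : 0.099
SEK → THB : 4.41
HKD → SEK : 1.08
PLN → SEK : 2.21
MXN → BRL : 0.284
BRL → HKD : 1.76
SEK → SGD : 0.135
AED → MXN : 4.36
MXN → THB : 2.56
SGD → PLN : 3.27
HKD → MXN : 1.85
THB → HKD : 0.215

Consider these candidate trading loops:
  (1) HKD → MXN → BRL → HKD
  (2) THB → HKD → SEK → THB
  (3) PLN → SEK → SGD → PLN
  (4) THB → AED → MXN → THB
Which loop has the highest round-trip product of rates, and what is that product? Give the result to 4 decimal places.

(1) 1.85 × 0.284 × 1.76 = 0.92470
(2) 0.215 × 1.08 × 4.41 = 1.02400
(3) 2.21 × 0.135 × 3.27 = 0.97560
(4) 0.099 × 4.36 × 2.56 = 1.10500
Highest is cycle (4) at 1.1050 (>1, arbitrage).

1.1050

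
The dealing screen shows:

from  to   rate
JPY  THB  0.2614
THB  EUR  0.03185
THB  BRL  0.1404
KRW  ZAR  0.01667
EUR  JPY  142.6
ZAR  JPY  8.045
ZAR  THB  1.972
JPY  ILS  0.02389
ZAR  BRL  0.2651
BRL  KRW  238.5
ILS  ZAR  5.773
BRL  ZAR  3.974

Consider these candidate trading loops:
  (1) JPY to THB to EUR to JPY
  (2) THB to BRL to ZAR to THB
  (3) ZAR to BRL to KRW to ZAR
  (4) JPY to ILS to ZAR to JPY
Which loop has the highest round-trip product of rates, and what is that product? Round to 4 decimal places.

1.1872

(1) 0.2614 × 0.03185 × 142.6 = 1.18723
(2) 0.1404 × 3.974 × 1.972 = 1.10028
(3) 0.2651 × 238.5 × 0.01667 = 1.05398
(4) 0.02389 × 5.773 × 8.045 = 1.10954
Highest is cycle (1) at 1.1872 (>1, arbitrage).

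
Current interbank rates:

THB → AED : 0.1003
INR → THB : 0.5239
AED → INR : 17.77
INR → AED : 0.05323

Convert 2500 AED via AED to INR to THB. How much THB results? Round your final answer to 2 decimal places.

2500 AED × 17.77 = 44425 INR
44425 INR × 0.5239 = 23274.2575 THB

23274.26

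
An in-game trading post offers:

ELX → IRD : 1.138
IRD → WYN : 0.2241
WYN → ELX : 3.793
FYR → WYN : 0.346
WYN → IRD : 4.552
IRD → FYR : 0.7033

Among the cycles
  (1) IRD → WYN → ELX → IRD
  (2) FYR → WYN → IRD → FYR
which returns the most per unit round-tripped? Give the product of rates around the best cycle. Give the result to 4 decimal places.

1.1077

(1) 0.2241 × 3.793 × 1.138 = 0.96731
(2) 0.346 × 4.552 × 0.7033 = 1.10769
Highest is cycle (2) at 1.1077 (>1, arbitrage).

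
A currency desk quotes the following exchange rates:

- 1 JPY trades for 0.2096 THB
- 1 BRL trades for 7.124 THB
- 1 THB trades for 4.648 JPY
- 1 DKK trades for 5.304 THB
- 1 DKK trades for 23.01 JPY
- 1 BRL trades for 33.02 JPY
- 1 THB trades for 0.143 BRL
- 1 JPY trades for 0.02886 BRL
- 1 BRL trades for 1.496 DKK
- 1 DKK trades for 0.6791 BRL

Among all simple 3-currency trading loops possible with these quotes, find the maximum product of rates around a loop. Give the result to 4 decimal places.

DKK→THB→BRL→DKK: 5.304 × 0.143 × 1.496 = 1.13467
DKK→JPY→BRL→DKK: 23.01 × 0.02886 × 1.496 = 0.99345
JPY→THB→BRL→JPY: 0.2096 × 0.143 × 33.02 = 0.98970
JPY→BRL→THB→JPY: 0.02886 × 7.124 × 4.648 = 0.95562
Maximum is DKK→THB→BRL→DKK at 1.1347; arbitrage exists.

1.1347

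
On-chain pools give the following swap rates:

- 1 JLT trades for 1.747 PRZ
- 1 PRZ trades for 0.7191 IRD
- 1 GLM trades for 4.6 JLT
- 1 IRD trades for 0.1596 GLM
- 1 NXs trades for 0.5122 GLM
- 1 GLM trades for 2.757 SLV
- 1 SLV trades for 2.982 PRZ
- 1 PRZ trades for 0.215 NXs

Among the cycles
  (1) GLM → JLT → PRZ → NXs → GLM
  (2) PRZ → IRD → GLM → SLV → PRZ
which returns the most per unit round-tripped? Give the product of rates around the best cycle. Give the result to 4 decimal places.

0.9436

(1) 4.6 × 1.747 × 0.215 × 0.5122 = 0.88497
(2) 0.7191 × 0.1596 × 2.757 × 2.982 = 0.94355
Highest is cycle (2) at 0.9436 (≤1, no arbitrage).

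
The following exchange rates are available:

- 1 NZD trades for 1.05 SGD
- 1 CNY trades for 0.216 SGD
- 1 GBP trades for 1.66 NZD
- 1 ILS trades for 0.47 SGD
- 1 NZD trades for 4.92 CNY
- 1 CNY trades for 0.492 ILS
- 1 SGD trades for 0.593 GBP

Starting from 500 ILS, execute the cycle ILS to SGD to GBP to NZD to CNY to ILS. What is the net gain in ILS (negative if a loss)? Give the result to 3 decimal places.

500 ILS × 0.47 = 235 SGD
235 SGD × 0.593 = 139.355 GBP
139.355 GBP × 1.66 = 231.3293 NZD
231.3293 NZD × 4.92 = 1138.140156 CNY
1138.140156 CNY × 0.492 = 559.964956752 ILS
Net change: 559.964956752 − 500 = 59.964956752 ILS

59.965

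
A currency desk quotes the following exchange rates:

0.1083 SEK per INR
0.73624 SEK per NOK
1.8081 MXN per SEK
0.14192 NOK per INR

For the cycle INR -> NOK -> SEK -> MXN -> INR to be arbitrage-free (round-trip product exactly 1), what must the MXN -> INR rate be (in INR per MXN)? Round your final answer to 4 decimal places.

Known legs of the cycle: 0.14192 × 0.73624 × 1.8081 = 0.18892327160448
For no arbitrage the full-cycle product must be 1, so the missing rate is 1 / 0.18892327160448 ≈ 5.293154.

5.2932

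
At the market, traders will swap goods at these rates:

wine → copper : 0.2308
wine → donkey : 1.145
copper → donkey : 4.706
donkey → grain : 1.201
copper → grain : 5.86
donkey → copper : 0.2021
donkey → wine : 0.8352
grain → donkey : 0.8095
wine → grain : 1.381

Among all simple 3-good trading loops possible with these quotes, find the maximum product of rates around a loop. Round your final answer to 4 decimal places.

grain→donkey→copper→grain: 0.8095 × 0.2021 × 5.86 = 0.95870
wine→grain→donkey→wine: 1.381 × 0.8095 × 0.8352 = 0.93369
wine→copper→donkey→wine: 0.2308 × 4.706 × 0.8352 = 0.90715
Maximum is grain→donkey→copper→grain at 0.9587; no arbitrage — every cycle loses value.

0.9587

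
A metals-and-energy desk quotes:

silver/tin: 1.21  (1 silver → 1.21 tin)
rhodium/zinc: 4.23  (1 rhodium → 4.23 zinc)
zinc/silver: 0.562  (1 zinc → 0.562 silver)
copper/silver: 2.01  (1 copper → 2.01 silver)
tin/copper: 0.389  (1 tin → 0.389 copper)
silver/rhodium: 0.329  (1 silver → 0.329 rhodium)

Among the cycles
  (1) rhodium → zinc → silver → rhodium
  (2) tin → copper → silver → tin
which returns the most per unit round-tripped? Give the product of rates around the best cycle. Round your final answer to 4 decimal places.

0.9461

(1) 4.23 × 0.562 × 0.329 = 0.78212
(2) 0.389 × 2.01 × 1.21 = 0.94609
Highest is cycle (2) at 0.9461 (≤1, no arbitrage).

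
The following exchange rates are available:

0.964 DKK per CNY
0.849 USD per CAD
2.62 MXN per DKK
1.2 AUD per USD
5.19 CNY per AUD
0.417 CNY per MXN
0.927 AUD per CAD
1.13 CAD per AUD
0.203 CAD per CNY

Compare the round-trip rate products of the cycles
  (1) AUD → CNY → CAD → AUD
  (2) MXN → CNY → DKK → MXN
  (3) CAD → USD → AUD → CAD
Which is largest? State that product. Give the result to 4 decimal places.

1.1512

(1) 5.19 × 0.203 × 0.927 = 0.97666
(2) 0.417 × 0.964 × 2.62 = 1.05321
(3) 0.849 × 1.2 × 1.13 = 1.15124
Highest is cycle (3) at 1.1512 (>1, arbitrage).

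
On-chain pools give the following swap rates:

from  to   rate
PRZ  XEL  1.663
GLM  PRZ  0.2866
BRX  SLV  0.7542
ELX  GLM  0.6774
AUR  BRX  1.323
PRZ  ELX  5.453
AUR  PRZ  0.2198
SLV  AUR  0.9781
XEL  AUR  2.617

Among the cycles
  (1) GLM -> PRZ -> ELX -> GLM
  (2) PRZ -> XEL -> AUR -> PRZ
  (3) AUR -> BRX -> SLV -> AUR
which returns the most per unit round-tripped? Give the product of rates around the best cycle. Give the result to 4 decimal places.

(1) 0.2866 × 5.453 × 0.6774 = 1.05866
(2) 1.663 × 2.617 × 0.2198 = 0.95659
(3) 1.323 × 0.7542 × 0.9781 = 0.97595
Highest is cycle (1) at 1.0587 (>1, arbitrage).

1.0587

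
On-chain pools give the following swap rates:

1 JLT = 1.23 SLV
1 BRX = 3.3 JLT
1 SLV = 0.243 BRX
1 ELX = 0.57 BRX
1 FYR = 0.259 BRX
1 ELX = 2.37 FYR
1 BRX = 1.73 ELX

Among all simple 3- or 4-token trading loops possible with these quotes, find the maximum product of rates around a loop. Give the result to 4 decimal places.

BRX→ELX→FYR→BRX: 1.73 × 2.37 × 0.259 = 1.06193
SLV→BRX→JLT→SLV: 0.243 × 3.3 × 1.23 = 0.98634
Maximum is BRX→ELX→FYR→BRX at 1.0619; arbitrage exists.

1.0619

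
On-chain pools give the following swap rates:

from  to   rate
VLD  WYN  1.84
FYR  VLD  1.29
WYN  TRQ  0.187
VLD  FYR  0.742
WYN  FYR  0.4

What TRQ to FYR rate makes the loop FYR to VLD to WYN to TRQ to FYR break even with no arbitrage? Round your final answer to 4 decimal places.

Known legs of the cycle: 1.29 × 1.84 × 0.187 = 0.4438632
For no arbitrage the full-cycle product must be 1, so the missing rate is 1 / 0.4438632 ≈ 2.252946.

2.2529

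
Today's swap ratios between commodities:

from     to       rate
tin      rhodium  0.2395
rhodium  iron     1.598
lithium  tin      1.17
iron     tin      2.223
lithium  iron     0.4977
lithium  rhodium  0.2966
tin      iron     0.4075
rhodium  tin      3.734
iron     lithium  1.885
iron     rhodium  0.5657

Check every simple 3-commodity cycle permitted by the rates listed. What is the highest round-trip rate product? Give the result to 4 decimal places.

0.8987

tin→iron→lithium→tin: 0.4075 × 1.885 × 1.17 = 0.89872
rhodium→iron→lithium→rhodium: 1.598 × 1.885 × 0.2966 = 0.89343
rhodium→tin→iron→rhodium: 3.734 × 0.4075 × 0.5657 = 0.86077
rhodium→iron→tin→rhodium: 1.598 × 2.223 × 0.2395 = 0.85079
Maximum is tin→iron→lithium→tin at 0.8987; no arbitrage — every cycle loses value.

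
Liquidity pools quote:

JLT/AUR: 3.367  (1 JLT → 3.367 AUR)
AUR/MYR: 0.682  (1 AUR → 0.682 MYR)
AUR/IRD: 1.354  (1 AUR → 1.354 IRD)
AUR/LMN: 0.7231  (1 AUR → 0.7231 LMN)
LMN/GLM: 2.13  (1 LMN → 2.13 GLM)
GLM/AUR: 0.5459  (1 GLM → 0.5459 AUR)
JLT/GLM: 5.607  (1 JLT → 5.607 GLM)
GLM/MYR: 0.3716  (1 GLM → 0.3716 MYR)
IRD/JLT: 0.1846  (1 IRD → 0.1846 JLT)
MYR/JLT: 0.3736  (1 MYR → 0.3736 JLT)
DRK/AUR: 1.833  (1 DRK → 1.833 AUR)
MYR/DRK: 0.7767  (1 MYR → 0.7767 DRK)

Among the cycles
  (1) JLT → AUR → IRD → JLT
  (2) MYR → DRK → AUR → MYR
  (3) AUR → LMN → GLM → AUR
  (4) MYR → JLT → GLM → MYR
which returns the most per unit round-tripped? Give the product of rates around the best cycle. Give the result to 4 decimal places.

(1) 3.367 × 1.354 × 0.1846 = 0.84158
(2) 0.7767 × 1.833 × 0.682 = 0.97096
(3) 0.7231 × 2.13 × 0.5459 = 0.84080
(4) 0.3736 × 5.607 × 0.3716 = 0.77842
Highest is cycle (2) at 0.9710 (≤1, no arbitrage).

0.9710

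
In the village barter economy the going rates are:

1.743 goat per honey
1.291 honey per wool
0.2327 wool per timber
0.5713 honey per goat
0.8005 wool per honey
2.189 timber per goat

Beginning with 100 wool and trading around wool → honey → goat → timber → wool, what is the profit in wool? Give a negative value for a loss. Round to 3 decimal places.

14.621

100 wool × 1.291 = 129.1 honey
129.1 honey × 1.743 = 225.0213 goat
225.0213 goat × 2.189 = 492.5716257 timber
492.5716257 timber × 0.2327 = 114.62141730039 wool
Net change: 114.62141730039 − 100 = 14.62141730039 wool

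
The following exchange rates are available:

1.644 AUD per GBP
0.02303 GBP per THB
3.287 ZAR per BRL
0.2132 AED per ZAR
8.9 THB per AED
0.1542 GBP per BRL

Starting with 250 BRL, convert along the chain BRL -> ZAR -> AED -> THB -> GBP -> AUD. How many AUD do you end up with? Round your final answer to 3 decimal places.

59.035

250 BRL × 3.287 = 821.75 ZAR
821.75 ZAR × 0.2132 = 175.1971 AED
175.1971 AED × 8.9 = 1559.25419 THB
1559.25419 THB × 0.02303 = 35.9096239957 GBP
35.9096239957 GBP × 1.644 = 59.0354218489308 AUD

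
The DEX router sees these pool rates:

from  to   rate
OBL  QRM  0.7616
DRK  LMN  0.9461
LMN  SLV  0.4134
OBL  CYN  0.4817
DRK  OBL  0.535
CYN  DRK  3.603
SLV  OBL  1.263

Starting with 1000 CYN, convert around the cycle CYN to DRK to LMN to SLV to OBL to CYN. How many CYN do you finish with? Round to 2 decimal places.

1000 CYN × 3.603 = 3603 DRK
3603 DRK × 0.9461 = 3408.7983 LMN
3408.7983 LMN × 0.4134 = 1409.19721722 SLV
1409.19721722 SLV × 1.263 = 1779.81608534886 OBL
1779.81608534886 OBL × 0.4817 = 857.337408312545862 CYN

857.34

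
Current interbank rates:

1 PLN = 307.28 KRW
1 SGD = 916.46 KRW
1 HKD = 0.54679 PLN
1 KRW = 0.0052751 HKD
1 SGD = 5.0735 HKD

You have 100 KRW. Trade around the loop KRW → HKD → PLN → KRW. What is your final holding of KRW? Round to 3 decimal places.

88.631

100 KRW × 0.0052751 = 0.52751 HKD
0.52751 HKD × 0.54679 = 0.2884371929 PLN
0.2884371929 PLN × 307.28 = 88.630980634312 KRW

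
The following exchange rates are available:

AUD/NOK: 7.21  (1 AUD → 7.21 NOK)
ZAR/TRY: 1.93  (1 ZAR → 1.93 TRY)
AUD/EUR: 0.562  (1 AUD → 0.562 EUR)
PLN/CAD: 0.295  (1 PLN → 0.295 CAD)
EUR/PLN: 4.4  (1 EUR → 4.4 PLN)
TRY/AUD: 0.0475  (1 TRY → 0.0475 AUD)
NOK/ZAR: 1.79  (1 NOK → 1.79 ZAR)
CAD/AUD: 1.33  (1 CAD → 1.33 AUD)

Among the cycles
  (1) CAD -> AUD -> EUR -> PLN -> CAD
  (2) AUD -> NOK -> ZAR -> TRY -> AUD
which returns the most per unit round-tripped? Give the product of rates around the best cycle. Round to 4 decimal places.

1.1831

(1) 1.33 × 0.562 × 4.4 × 0.295 = 0.97020
(2) 7.21 × 1.79 × 1.93 × 0.0475 = 1.18315
Highest is cycle (2) at 1.1831 (>1, arbitrage).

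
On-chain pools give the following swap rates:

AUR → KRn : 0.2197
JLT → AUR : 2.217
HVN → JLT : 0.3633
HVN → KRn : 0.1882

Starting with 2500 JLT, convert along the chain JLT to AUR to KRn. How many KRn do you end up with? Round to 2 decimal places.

2500 JLT × 2.217 = 5542.5 AUR
5542.5 AUR × 0.2197 = 1217.68725 KRn

1217.69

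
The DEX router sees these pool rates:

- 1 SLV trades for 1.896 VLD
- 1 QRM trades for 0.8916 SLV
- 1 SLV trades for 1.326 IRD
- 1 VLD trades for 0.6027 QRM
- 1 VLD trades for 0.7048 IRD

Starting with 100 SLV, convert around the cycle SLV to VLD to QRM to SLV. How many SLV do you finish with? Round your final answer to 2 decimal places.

101.88

100 SLV × 1.896 = 189.6 VLD
189.6 VLD × 0.6027 = 114.27192 QRM
114.27192 QRM × 0.8916 = 101.884843872 SLV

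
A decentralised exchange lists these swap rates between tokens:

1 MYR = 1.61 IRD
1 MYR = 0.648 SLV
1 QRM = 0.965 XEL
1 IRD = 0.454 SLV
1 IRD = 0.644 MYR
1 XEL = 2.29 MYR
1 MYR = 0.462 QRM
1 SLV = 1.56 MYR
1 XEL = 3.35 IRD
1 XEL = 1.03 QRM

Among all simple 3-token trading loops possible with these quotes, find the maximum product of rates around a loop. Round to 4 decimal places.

1.1403

SLV→MYR→IRD→SLV: 1.56 × 1.61 × 0.454 = 1.14027
QRM→XEL→MYR→QRM: 0.965 × 2.29 × 0.462 = 1.02095
Maximum is SLV→MYR→IRD→SLV at 1.1403; arbitrage exists.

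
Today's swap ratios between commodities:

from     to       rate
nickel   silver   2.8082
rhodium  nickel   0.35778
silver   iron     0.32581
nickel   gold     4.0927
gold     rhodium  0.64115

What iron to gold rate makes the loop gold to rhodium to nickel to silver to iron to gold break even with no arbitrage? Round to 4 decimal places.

4.7647

Known legs of the cycle: 0.64115 × 0.35778 × 2.8082 × 0.32581 = 0.209878596444328374
For no arbitrage the full-cycle product must be 1, so the missing rate is 1 / 0.209878596444328374 ≈ 4.764659.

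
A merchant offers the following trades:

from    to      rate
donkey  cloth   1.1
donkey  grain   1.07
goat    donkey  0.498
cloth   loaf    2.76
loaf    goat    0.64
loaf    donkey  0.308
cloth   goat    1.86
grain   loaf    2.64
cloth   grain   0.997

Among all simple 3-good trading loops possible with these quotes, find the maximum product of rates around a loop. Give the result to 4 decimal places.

goat→donkey→cloth→goat: 0.498 × 1.1 × 1.86 = 1.01891
cloth→loaf→donkey→cloth: 2.76 × 0.308 × 1.1 = 0.93509
grain→loaf→donkey→grain: 2.64 × 0.308 × 1.07 = 0.87004
Maximum is goat→donkey→cloth→goat at 1.0189; arbitrage exists.

1.0189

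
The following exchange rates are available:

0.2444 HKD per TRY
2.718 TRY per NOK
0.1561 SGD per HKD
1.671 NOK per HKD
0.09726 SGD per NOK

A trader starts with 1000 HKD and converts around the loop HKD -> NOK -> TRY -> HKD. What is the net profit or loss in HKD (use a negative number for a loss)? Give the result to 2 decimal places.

1000 HKD × 1.671 = 1671 NOK
1671 NOK × 2.718 = 4541.778 TRY
4541.778 TRY × 0.2444 = 1110.0105432 HKD
Net change: 1110.0105432 − 1000 = 110.0105432 HKD

110.01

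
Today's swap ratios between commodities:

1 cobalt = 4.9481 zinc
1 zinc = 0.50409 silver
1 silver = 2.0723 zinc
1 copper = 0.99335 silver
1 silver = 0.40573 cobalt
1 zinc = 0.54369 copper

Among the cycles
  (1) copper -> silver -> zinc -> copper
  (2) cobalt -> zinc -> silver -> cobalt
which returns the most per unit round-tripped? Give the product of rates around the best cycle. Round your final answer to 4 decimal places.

(1) 0.99335 × 2.0723 × 0.54369 = 1.11920
(2) 4.9481 × 0.50409 × 0.40573 = 1.01201
Highest is cycle (1) at 1.1192 (>1, arbitrage).

1.1192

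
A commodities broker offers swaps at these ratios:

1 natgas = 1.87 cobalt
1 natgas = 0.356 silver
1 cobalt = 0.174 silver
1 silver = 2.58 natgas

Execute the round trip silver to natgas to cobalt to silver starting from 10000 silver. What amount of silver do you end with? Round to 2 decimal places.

8394.80

10000 silver × 2.58 = 25800 natgas
25800 natgas × 1.87 = 48246 cobalt
48246 cobalt × 0.174 = 8394.804 silver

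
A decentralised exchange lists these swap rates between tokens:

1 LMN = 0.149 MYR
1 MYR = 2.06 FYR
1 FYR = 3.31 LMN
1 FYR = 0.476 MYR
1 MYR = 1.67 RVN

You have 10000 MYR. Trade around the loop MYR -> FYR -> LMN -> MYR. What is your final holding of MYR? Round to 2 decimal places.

10159.71

10000 MYR × 2.06 = 20600 FYR
20600 FYR × 3.31 = 68186 LMN
68186 LMN × 0.149 = 10159.714 MYR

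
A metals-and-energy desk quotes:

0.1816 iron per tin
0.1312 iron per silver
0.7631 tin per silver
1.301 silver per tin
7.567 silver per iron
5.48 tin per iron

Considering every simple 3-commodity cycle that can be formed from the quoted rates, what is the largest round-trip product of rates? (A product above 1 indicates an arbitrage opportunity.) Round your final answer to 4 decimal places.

1.0486

iron→silver→tin→iron: 7.567 × 0.7631 × 0.1816 = 1.04863
iron→tin→silver→iron: 5.48 × 1.301 × 0.1312 = 0.93539
Maximum is iron→silver→tin→iron at 1.0486; arbitrage exists.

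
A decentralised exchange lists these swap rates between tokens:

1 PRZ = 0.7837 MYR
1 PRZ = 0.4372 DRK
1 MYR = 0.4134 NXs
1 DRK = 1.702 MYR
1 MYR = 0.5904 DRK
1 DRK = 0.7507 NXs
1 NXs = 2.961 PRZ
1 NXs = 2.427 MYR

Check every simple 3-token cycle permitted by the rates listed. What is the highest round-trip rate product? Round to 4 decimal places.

1.0757

NXs→MYR→DRK→NXs: 2.427 × 0.5904 × 0.7507 = 1.07568
NXs→PRZ→DRK→NXs: 2.961 × 0.4372 × 0.7507 = 0.97182
NXs→PRZ→MYR→NXs: 2.961 × 0.7837 × 0.4134 = 0.95931
Maximum is NXs→MYR→DRK→NXs at 1.0757; arbitrage exists.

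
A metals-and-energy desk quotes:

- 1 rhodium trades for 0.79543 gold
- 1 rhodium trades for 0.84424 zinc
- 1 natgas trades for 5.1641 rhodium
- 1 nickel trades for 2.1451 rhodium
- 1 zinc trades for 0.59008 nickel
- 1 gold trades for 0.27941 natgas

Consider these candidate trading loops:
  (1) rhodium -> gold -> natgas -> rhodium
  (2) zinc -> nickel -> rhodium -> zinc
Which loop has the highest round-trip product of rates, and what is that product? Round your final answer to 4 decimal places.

(1) 0.79543 × 0.27941 × 5.1641 = 1.14773
(2) 0.59008 × 2.1451 × 0.84424 = 1.06862
Highest is cycle (1) at 1.1477 (>1, arbitrage).

1.1477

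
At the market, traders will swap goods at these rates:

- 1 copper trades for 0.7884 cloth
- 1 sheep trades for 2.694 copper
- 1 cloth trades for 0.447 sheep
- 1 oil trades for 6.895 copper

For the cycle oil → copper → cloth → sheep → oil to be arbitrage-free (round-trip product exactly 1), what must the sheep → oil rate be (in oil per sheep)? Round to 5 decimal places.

Known legs of the cycle: 6.895 × 0.7884 × 0.447 = 2.429900046
For no arbitrage the full-cycle product must be 1, so the missing rate is 1 / 2.429900046 ≈ 0.4115396.

0.41154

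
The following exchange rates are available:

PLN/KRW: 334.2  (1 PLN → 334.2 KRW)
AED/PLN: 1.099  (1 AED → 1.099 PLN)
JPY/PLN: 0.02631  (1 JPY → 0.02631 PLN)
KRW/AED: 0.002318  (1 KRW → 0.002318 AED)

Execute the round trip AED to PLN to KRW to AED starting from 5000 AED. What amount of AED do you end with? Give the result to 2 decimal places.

5000 AED × 1.099 = 5495 PLN
5495 PLN × 334.2 = 1836429 KRW
1836429 KRW × 0.002318 = 4256.842422 AED

4256.84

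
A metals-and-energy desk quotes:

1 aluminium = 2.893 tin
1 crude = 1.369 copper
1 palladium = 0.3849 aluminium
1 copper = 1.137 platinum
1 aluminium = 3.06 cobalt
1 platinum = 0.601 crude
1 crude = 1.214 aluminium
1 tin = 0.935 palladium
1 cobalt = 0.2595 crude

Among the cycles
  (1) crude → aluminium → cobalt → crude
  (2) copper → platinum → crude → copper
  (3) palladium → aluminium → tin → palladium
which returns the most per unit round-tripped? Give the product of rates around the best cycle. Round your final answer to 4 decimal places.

(1) 1.214 × 3.06 × 0.2595 = 0.96400
(2) 1.137 × 0.601 × 1.369 = 0.93549
(3) 0.3849 × 2.893 × 0.935 = 1.04114
Highest is cycle (3) at 1.0411 (>1, arbitrage).

1.0411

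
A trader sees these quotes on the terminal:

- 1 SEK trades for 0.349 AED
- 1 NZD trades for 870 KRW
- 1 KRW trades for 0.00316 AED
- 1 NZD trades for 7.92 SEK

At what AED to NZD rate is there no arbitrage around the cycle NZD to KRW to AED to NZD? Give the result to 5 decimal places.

Known legs of the cycle: 870 × 0.00316 = 2.7492
For no arbitrage the full-cycle product must be 1, so the missing rate is 1 / 2.7492 ≈ 0.3637422.

0.36374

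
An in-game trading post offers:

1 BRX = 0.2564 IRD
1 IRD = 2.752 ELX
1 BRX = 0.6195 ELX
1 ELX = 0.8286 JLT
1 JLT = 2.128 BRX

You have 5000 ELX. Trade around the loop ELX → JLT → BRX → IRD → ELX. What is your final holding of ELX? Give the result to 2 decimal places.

6220.90

5000 ELX × 0.8286 = 4143 JLT
4143 JLT × 2.128 = 8816.304 BRX
8816.304 BRX × 0.2564 = 2260.5003456 IRD
2260.5003456 IRD × 2.752 = 6220.8969510912 ELX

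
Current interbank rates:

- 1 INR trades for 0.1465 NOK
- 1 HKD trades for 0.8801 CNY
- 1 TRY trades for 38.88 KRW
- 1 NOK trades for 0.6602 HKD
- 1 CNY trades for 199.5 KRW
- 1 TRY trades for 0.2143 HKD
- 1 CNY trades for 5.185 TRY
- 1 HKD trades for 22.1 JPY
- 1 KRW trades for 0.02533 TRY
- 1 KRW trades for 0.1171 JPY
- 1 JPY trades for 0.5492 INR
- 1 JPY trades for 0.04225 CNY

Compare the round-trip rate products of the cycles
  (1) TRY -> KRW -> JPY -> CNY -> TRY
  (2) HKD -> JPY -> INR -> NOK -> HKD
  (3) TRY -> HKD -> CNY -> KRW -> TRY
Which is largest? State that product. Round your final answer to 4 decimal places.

1.1739

(1) 38.88 × 0.1171 × 0.04225 × 5.185 = 0.99738
(2) 22.1 × 0.5492 × 0.1465 × 0.6602 = 1.17391
(3) 0.2143 × 0.8801 × 199.5 × 0.02533 = 0.95309
Highest is cycle (2) at 1.1739 (>1, arbitrage).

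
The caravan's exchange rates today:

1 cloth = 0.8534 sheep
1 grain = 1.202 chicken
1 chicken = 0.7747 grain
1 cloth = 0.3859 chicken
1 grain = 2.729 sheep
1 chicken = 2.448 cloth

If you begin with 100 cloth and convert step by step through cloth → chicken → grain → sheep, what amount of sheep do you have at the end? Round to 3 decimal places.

81.585

100 cloth × 0.3859 = 38.59 chicken
38.59 chicken × 0.7747 = 29.895673 grain
29.895673 grain × 2.729 = 81.585291617 sheep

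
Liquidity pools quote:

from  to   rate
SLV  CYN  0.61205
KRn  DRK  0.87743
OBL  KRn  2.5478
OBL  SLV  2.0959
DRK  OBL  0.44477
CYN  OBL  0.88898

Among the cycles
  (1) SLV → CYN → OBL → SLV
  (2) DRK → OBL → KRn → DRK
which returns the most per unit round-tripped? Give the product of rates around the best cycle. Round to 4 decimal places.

1.1404

(1) 0.61205 × 0.88898 × 2.0959 = 1.14038
(2) 0.44477 × 2.5478 × 0.87743 = 0.99429
Highest is cycle (1) at 1.1404 (>1, arbitrage).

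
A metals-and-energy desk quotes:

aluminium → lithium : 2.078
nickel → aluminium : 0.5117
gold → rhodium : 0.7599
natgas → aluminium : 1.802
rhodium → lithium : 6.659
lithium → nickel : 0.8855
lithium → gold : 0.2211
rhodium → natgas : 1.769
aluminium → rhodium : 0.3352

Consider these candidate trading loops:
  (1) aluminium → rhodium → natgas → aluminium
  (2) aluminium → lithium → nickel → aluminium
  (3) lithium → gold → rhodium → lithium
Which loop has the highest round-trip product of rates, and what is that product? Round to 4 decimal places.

(1) 0.3352 × 1.769 × 1.802 = 1.06853
(2) 2.078 × 0.8855 × 0.5117 = 0.94156
(3) 0.2211 × 0.7599 × 6.659 = 1.11880
Highest is cycle (3) at 1.1188 (>1, arbitrage).

1.1188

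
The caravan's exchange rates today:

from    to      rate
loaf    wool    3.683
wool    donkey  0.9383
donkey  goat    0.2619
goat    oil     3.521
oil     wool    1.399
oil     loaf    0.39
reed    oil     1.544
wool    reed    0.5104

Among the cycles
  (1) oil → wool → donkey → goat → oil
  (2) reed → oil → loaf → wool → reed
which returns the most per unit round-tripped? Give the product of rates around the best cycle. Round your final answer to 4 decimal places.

(1) 1.399 × 0.9383 × 0.2619 × 3.521 = 1.21049
(2) 1.544 × 0.39 × 3.683 × 0.5104 = 1.13194
Highest is cycle (1) at 1.2105 (>1, arbitrage).

1.2105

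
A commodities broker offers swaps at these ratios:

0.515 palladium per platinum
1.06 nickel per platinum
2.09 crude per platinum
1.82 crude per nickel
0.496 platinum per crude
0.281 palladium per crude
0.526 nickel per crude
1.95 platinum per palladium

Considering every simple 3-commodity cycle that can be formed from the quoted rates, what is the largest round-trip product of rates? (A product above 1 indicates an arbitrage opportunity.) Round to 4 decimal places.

1.1452

palladium→platinum→crude→palladium: 1.95 × 2.09 × 0.281 = 1.14522
crude→platinum→nickel→crude: 0.496 × 1.06 × 1.82 = 0.95688
Maximum is palladium→platinum→crude→palladium at 1.1452; arbitrage exists.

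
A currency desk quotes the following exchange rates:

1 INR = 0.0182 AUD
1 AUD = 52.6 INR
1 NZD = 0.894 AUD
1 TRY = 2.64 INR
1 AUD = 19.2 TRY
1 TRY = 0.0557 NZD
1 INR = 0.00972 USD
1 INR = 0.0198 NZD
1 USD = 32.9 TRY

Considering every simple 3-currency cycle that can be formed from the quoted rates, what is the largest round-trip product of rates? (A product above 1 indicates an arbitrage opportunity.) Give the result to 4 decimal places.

AUD→TRY→NZD→AUD: 19.2 × 0.0557 × 0.894 = 0.95608
AUD→INR→NZD→AUD: 52.6 × 0.0198 × 0.894 = 0.93108
AUD→TRY→INR→AUD: 19.2 × 2.64 × 0.0182 = 0.92252
INR→USD→TRY→INR: 0.00972 × 32.9 × 2.64 = 0.84424
Maximum is AUD→TRY→NZD→AUD at 0.9561; no arbitrage — every cycle loses value.

0.9561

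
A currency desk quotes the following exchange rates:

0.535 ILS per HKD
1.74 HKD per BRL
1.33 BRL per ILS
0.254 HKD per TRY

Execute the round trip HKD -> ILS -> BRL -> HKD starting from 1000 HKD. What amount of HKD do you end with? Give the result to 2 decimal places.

1238.10

1000 HKD × 0.535 = 535 ILS
535 ILS × 1.33 = 711.55 BRL
711.55 BRL × 1.74 = 1238.097 HKD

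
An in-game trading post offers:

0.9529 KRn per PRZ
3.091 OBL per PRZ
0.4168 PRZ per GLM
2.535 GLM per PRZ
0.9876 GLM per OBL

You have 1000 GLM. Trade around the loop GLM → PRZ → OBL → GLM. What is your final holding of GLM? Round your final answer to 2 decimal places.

1000 GLM × 0.4168 = 416.8 PRZ
416.8 PRZ × 3.091 = 1288.3288 OBL
1288.3288 OBL × 0.9876 = 1272.35352288 GLM

1272.35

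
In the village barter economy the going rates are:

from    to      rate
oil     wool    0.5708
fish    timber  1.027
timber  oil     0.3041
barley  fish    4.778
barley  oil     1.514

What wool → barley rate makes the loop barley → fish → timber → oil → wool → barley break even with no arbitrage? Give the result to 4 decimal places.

1.1740

Known legs of the cycle: 4.778 × 1.027 × 0.3041 × 0.5708 = 0.85175947544168
For no arbitrage the full-cycle product must be 1, so the missing rate is 1 / 0.85175947544168 ≈ 1.174040.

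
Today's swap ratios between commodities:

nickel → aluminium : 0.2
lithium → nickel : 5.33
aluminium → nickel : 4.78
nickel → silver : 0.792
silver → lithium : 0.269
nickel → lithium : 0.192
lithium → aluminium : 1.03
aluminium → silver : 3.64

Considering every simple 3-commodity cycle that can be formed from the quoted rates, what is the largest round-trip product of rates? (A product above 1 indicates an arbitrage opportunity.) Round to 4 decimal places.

1.1355

nickel→silver→lithium→nickel: 0.792 × 0.269 × 5.33 = 1.13555
lithium→aluminium→silver→lithium: 1.03 × 3.64 × 0.269 = 1.00853
nickel→lithium→aluminium→nickel: 0.192 × 1.03 × 4.78 = 0.94529
Maximum is nickel→silver→lithium→nickel at 1.1355; arbitrage exists.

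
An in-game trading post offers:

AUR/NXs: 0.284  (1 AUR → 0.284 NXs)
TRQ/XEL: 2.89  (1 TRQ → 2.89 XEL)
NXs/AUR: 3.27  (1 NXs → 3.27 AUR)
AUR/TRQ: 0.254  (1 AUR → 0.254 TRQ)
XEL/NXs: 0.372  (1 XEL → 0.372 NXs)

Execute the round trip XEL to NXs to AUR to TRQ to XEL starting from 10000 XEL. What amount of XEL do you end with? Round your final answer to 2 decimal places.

8929.40

10000 XEL × 0.372 = 3720 NXs
3720 NXs × 3.27 = 12164.4 AUR
12164.4 AUR × 0.254 = 3089.7576 TRQ
3089.7576 TRQ × 2.89 = 8929.399464 XEL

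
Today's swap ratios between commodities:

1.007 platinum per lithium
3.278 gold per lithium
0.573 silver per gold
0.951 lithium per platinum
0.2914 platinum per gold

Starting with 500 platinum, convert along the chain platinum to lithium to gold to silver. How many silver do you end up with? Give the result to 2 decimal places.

893.13

500 platinum × 0.951 = 475.5 lithium
475.5 lithium × 3.278 = 1558.689 gold
1558.689 gold × 0.573 = 893.128797 silver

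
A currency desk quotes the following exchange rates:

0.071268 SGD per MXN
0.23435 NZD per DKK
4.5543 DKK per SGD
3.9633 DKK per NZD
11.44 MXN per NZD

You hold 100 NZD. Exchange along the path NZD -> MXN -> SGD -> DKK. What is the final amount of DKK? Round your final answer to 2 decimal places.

371.31

100 NZD × 11.44 = 1144 MXN
1144 MXN × 0.071268 = 81.530592 SGD
81.530592 SGD × 4.5543 = 371.3147751456 DKK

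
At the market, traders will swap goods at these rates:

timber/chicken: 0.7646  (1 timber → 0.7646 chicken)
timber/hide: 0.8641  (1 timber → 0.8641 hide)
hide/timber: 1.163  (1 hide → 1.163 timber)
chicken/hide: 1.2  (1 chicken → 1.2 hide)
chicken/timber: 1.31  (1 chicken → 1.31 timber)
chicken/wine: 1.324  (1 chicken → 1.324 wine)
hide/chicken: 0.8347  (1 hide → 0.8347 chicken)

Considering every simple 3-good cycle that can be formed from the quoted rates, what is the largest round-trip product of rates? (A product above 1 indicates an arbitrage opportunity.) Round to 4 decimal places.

hide→timber→chicken→hide: 1.163 × 0.7646 × 1.2 = 1.06708
hide→chicken→timber→hide: 0.8347 × 1.31 × 0.8641 = 0.94486
Maximum is hide→timber→chicken→hide at 1.0671; arbitrage exists.

1.0671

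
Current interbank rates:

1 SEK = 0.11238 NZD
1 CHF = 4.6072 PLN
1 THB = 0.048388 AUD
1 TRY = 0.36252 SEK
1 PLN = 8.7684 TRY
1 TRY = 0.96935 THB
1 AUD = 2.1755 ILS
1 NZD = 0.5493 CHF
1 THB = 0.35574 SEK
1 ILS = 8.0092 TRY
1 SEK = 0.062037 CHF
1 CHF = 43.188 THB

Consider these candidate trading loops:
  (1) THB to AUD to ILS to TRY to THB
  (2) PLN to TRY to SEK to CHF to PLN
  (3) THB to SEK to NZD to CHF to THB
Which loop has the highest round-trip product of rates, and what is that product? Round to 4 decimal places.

0.9484

(1) 0.048388 × 2.1755 × 8.0092 × 0.96935 = 0.81727
(2) 8.7684 × 0.36252 × 0.062037 × 4.6072 = 0.90853
(3) 0.35574 × 0.11238 × 0.5493 × 43.188 = 0.94841
Highest is cycle (3) at 0.9484 (≤1, no arbitrage).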